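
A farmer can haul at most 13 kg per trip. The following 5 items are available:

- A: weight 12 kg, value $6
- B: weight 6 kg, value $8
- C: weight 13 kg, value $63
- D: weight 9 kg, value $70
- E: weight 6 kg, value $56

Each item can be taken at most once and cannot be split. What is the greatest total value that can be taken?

$70

Check high-value combinations within 13 kg:
- D: weight 9, value 70
- B+E: weight 6+6=12, value 8+56=64
- C: weight 13, value 63
- E: weight 6, value 56
- B: weight 6, value 8
Best: $70.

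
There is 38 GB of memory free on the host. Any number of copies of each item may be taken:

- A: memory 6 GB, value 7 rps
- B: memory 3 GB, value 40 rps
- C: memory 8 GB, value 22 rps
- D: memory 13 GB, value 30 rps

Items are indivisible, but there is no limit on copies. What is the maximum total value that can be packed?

480 rps

Best value-per-unit is B at 40/3, and filling with it alone uses memory 12×3=36. No mix of the others beats 12×40 = 480.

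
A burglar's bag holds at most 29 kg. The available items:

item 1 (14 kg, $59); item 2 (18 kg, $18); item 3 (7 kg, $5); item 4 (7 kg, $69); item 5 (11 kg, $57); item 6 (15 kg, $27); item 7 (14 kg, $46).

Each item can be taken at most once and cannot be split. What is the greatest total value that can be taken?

$133

Check high-value combinations within 29 kg:
- item 1+item 3+item 4: weight 14+7+7=28, value 59+5+69=133
- item 3+item 4+item 5: weight 7+7+11=25, value 5+69+57=131
- item 1+item 4: weight 14+7=21, value 59+69=128
- item 4+item 5: weight 7+11=18, value 69+57=126
Best: $133.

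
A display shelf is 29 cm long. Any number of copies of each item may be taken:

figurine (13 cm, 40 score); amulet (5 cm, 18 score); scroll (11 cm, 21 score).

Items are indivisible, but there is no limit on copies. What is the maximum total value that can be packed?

Best value-per-unit is amulet at 18/5; filling with it alone gives 5×18 = 90.
Optimal mix: 1×figurine + 3×amulet → length 28, value 94.

94 score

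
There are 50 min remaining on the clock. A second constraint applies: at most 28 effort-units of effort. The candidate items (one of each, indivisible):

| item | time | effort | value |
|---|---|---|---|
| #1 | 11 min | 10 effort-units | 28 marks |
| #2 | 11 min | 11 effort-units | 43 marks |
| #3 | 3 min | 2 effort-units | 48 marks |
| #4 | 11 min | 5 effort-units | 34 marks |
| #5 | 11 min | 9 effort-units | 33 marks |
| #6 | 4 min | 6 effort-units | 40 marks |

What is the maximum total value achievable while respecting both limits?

165 marks

Feasible sets respecting both limits:
- #2+#3+#4+#6: time 29, effort 24, value 165
- #2+#3+#5+#6: time 29, effort 28, value 164
- #2+#3+#4+#5: time 36, effort 27, value 158
Best: 165 marks.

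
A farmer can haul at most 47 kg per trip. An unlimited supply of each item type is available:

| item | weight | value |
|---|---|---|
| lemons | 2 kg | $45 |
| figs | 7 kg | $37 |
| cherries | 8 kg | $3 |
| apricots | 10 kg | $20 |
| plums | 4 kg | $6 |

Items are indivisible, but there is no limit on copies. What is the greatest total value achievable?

$1035

Best value-per-unit is lemons at 45/2, and filling with it alone uses weight 23×2=46. No mix of the others beats 23×45 = 1035.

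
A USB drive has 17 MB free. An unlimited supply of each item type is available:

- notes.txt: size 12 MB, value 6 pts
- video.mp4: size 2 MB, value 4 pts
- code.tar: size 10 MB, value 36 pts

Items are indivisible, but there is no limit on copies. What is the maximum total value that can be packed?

48 pts

Best value-per-unit is code.tar at 36/10; filling with it alone gives 1×36 = 36.
Optimal mix: 3×video.mp4 + 1×code.tar → size 16, value 48.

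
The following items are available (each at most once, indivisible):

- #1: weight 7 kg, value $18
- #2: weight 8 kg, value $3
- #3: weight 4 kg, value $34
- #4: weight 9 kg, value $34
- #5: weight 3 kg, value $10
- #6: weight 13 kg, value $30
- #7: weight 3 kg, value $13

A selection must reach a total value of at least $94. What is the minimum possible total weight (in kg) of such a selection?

Subsets with value ≥ 94, sorted by total weight:
- #1+#3+#4+#7: weight 23, value 99
- #1+#3+#4+#5: weight 23, value 96
Minimum weight: 23 kg.

23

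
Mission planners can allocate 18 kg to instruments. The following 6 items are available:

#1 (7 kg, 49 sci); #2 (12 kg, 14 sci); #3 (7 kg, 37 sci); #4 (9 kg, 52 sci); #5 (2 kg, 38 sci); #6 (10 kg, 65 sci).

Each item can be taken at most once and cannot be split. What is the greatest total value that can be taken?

Check high-value combinations within 18 kg:
- #1+#4+#5: mass 7+9+2=18, value 49+52+38=139
- #3+#4+#5: mass 7+9+2=18, value 37+52+38=127
- #1+#3+#5: mass 7+7+2=16, value 49+37+38=124
- #1+#6: mass 7+10=17, value 49+65=114
- #5+#6: mass 2+10=12, value 38+65=103
Best: 139 sci.

139 sci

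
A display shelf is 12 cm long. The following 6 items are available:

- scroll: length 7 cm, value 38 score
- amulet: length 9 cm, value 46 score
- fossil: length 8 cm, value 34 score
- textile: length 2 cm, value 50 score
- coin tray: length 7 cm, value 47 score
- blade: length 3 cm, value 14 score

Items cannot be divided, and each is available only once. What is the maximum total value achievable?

111 score

This is a 0/1 knapsack; check combinations near the capacity.
- textile+coin tray+blade: length 2+7+3=12, value 50+47+14=111
- scroll+textile+blade: length 7+2+3=12, value 38+50+14=102
- textile+coin tray: length 2+7=9, value 50+47=97
Best: 111 score.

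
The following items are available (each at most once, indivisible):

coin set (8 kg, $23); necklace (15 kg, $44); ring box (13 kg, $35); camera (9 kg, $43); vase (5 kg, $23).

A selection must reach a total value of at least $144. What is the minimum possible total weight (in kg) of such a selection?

Subsets with value ≥ 144, sorted by total weight:
- necklace+ring box+camera+vase: weight 42, value 145
- coin set+necklace+ring box+camera: weight 45, value 145
- coin set+necklace+ring box+camera+vase: weight 50, value 168
Minimum weight: 42 kg.

42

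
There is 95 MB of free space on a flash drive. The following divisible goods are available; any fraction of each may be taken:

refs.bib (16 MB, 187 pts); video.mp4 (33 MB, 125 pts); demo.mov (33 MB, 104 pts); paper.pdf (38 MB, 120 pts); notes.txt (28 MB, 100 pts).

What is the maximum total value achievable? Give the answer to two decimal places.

Take in order of value per unit:
- refs.bib (187/16 per unit): all 16 → value 187, running total 187.00
- video.mp4 (125/33 per unit): all 33 → value 125, running total 312.00
- notes.txt (100/28 per unit): all 28 → value 100, running total 412.00
- paper.pdf (120/38 per unit): 18 of 38 → value 18×120/38 = 56.8421, running total 468.84
Total 468.84.

468.84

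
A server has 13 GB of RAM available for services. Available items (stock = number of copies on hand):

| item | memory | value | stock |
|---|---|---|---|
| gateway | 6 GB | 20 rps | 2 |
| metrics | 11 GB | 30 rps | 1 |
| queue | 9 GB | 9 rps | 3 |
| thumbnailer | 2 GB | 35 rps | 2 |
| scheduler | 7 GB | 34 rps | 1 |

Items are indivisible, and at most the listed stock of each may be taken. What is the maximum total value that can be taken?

104 rps

Top feasible selections:
- 2×thumbnailer + 1×scheduler: memory 11, value 104
- 1×gateway + 2×thumbnailer: memory 10, value 90
- 1×queue + 2×thumbnailer: memory 13, value 79
- 2×thumbnailer: memory 4, value 70
Best: 104 rps.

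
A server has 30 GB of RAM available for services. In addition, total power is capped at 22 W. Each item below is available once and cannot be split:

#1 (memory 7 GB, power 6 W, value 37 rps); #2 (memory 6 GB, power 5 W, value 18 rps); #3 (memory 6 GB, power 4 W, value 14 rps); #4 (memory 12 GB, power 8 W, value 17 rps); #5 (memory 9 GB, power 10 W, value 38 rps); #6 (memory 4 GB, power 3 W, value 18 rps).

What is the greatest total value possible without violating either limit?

93 rps

Feasible sets respecting both limits:
- #1+#2+#5: memory 22, power 21, value 93
- #1+#5+#6: memory 20, power 19, value 93
- #1+#2+#4+#6: memory 29, power 22, value 90
Best: 93 rps.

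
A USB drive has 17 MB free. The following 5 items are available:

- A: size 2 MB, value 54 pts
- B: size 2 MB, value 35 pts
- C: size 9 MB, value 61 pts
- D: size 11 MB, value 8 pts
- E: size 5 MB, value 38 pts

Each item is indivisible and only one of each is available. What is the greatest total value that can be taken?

153 pts

This is a 0/1 knapsack; check combinations near the capacity.
- A+C+E: size 2+9+5=16, value 54+61+38=153
- A+B+C: size 2+2+9=13, value 54+35+61=150
- B+C+E: size 2+9+5=16, value 35+61+38=134
- A+B+E: size 2+2+5=9, value 54+35+38=127
- A+C: size 2+9=11, value 54+61=115
Best: 153 pts.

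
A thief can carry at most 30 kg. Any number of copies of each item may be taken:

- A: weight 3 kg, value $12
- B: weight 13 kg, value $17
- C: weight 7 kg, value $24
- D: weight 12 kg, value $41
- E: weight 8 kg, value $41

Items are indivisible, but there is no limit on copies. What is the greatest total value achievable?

$147

Best value-per-unit is E at 41/8; filling with it alone gives 3×41 = 123.
Optimal mix: 2×A + 3×E → weight 30, value 147.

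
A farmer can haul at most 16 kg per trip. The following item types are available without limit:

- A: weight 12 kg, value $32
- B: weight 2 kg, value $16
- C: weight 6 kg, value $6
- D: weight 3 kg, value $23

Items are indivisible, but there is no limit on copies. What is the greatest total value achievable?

$128

Best value-per-unit is B at 16/2, and filling with it alone uses weight 8×2=16. No mix of the others beats 8×16 = 128.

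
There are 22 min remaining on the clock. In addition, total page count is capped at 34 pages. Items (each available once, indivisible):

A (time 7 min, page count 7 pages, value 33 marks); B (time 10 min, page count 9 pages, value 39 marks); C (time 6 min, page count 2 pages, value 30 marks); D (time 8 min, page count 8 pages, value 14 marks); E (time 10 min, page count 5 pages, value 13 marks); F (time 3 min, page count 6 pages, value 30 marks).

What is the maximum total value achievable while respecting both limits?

Feasible sets respecting both limits:
- A+B+F: time 20, page count 22, value 102
- B+C+F: time 19, page count 17, value 99
- A+C+F: time 16, page count 15, value 93
Best: 102 marks.

102 marks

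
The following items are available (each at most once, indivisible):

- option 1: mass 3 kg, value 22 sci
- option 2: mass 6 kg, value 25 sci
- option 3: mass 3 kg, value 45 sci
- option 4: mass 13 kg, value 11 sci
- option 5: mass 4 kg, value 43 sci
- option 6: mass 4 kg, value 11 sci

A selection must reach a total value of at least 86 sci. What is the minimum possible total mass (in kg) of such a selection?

7

Subsets with value ≥ 86, sorted by total mass:
- option 3+option 5: mass 7, value 88
- option 1+option 3+option 5: mass 10, value 110
- option 3+option 5+option 6: mass 11, value 99
- option 1+option 2+option 3: mass 12, value 92
Minimum mass: 7 kg.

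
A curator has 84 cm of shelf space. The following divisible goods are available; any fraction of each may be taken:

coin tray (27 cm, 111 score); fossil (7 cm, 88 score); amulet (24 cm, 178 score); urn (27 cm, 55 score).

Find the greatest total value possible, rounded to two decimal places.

Take in order of value per unit:
- fossil (88/7 per unit): all 7 → value 88, running total 88.00
- amulet (178/24 per unit): all 24 → value 178, running total 266.00
- coin tray (111/27 per unit): all 27 → value 111, running total 377.00
- urn (55/27 per unit): 26 of 27 → value 26×55/27 = 52.9630, running total 429.96
Total 429.96.

429.96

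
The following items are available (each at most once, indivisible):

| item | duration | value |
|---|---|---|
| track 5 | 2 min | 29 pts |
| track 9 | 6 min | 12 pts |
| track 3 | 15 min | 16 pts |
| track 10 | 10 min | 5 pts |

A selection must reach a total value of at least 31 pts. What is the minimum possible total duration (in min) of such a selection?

8

Subsets with value ≥ 31, sorted by total duration:
- track 5+track 9: duration 8, value 41
- track 5+track 10: duration 12, value 34
- track 5+track 3: duration 17, value 45
Minimum duration: 8 min.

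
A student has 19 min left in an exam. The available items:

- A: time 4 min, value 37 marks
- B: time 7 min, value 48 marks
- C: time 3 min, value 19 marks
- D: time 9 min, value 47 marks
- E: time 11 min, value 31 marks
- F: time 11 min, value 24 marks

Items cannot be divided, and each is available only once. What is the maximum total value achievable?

This is a 0/1 knapsack; check combinations near the capacity.
- B+C+D: time 7+3+9=19, value 48+19+47=114
- A+B+C: time 4+7+3=14, value 37+48+19=104
- A+C+D: time 4+3+9=16, value 37+19+47=103
- B+D: time 7+9=16, value 48+47=95
Best: 114 marks.

114 marks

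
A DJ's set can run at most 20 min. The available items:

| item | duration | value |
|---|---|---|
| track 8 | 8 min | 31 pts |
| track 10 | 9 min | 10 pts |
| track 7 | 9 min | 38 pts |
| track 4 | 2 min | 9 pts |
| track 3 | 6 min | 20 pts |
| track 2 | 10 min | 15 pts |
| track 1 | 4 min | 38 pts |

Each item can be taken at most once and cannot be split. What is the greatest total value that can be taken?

98 pts

Check high-value combinations within 20 min:
- track 8+track 4+track 3+track 1: duration 8+2+6+4=20, value 31+9+20+38=98
- track 7+track 3+track 1: duration 9+6+4=19, value 38+20+38=96
- track 8+track 3+track 1: duration 8+6+4=18, value 31+20+38=89
- track 7+track 4+track 1: duration 9+2+4=15, value 38+9+38=85
- track 8+track 4+track 1: duration 8+2+4=14, value 31+9+38=78
Best: 98 pts.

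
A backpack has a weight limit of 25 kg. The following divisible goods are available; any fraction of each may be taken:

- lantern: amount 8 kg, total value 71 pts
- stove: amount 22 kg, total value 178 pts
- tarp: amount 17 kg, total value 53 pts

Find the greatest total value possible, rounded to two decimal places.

208.55

Take in order of value per unit:
- lantern (71/8 per unit): all 8 → value 71, running total 71.00
- stove (178/22 per unit): 17 of 22 → value 17×178/22 = 137.5455, running total 208.55
Total 208.55.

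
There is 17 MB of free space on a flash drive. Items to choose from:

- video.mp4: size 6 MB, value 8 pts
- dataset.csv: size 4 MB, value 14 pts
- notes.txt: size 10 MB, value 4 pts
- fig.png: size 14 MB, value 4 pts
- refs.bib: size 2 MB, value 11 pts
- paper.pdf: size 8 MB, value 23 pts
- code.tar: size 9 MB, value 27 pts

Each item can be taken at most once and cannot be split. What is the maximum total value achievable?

52 pts

Check high-value combinations within 17 MB:
- dataset.csv+refs.bib+code.tar: size 4+2+9=15, value 14+11+27=52
- paper.pdf+code.tar: size 8+9=17, value 23+27=50
- dataset.csv+refs.bib+paper.pdf: size 4+2+8=14, value 14+11+23=48
- video.mp4+refs.bib+code.tar: size 6+2+9=17, value 8+11+27=46
Best: 52 pts.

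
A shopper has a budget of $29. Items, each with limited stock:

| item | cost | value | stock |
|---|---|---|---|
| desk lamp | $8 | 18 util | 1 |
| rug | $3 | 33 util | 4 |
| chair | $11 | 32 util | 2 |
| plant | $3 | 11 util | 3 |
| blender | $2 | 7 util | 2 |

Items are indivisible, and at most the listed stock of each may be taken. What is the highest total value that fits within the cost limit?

186 util

Best selections within cost 29 and stock limits:
- 4×rug + 1×chair + 2×plant: cost 29, value 186
- 1×desk lamp + 4×rug + 3×plant: cost 29, value 183
- 4×rug + 1×chair + 1×plant + 1×blender: cost 28, value 182
Best: 186 util.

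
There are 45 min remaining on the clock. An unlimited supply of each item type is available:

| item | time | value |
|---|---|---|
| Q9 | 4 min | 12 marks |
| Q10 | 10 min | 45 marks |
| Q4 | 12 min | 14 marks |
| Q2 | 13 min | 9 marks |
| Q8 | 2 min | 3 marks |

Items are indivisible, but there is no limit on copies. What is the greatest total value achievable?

192 marks

Best value-per-unit is Q10 at 45/10; filling with it alone gives 4×45 = 180.
Optimal mix: 1×Q9 + 4×Q10 → time 44, value 192.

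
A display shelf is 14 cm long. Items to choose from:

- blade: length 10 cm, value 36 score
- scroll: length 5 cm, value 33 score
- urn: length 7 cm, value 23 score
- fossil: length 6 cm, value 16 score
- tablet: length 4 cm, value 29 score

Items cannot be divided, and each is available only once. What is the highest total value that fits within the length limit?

Check high-value combinations within 14 cm:
- blade+tablet: length 10+4=14, value 36+29=65
- scroll+tablet: length 5+4=9, value 33+29=62
- scroll+urn: length 5+7=12, value 33+23=56
- urn+tablet: length 7+4=11, value 23+29=52
Best: 65 score.

65 score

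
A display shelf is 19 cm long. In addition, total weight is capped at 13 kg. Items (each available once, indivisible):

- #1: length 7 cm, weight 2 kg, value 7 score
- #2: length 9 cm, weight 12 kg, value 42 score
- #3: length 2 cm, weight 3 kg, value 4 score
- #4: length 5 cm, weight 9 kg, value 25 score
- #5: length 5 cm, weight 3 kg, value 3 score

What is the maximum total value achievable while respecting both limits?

42 score

Feasible sets respecting both limits:
- #2: length 9, weight 12, value 42
- #1+#4: length 12, weight 11, value 32
- #3+#4: length 7, weight 12, value 29
Best: 42 score.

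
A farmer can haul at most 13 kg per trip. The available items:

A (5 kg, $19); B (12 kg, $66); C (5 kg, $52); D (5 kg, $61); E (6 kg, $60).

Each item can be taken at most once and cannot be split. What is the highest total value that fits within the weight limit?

Check high-value combinations within 13 kg:
- D+E: weight 5+6=11, value 61+60=121
- C+D: weight 5+5=10, value 52+61=113
- C+E: weight 5+6=11, value 52+60=112
- A+D: weight 5+5=10, value 19+61=80
Best: $121.

$121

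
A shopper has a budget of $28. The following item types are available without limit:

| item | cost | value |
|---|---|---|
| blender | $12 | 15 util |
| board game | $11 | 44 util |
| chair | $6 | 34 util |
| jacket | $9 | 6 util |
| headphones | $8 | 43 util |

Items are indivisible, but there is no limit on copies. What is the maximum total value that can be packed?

Best value-per-unit is chair at 34/6; filling with it alone gives 4×34 = 136.
Optimal mix: 2×chair + 2×headphones → cost 28, value 154.

154 util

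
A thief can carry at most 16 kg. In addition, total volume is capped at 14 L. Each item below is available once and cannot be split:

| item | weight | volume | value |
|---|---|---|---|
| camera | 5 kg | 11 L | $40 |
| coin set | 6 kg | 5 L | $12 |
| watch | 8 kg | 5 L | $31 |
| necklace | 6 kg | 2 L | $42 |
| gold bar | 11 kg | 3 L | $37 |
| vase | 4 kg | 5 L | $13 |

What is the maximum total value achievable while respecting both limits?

Feasible sets respecting both limits:
- camera+necklace: weight 11, volume 13, value 82
- camera+gold bar: weight 16, volume 14, value 77
- watch+necklace: weight 14, volume 7, value 73
- coin set+necklace+vase: weight 16, volume 12, value 67
Best: $82.

$82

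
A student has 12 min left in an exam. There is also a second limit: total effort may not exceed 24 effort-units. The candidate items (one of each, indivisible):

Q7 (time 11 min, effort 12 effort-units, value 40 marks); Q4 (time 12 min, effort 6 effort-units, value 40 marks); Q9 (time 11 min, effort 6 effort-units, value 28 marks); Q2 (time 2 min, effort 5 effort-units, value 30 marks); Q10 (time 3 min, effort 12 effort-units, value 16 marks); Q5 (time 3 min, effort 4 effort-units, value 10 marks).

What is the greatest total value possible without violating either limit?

56 marks

Feasible sets respecting both limits:
- Q2+Q10+Q5: time 8, effort 21, value 56
- Q2+Q10: time 5, effort 17, value 46
- Q7: time 11, effort 12, value 40
- Q4: time 12, effort 6, value 40
Best: 56 marks.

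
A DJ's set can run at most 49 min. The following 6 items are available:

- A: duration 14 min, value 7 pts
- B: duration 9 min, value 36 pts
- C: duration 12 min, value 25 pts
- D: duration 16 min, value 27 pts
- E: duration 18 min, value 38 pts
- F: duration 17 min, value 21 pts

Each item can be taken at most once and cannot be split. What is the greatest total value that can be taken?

Check high-value combinations within 49 min:
- B+D+E: duration 9+16+18=43, value 36+27+38=101
- B+C+E: duration 9+12+18=39, value 36+25+38=99
- B+E+F: duration 9+18+17=44, value 36+38+21=95
Best: 101 pts.

101 pts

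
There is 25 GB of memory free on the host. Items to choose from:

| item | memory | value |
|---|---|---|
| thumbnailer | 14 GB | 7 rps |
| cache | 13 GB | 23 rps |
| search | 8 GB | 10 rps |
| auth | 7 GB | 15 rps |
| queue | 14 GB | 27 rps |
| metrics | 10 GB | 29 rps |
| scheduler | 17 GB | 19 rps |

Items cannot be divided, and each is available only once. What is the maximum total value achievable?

56 rps

Check high-value combinations within 25 GB:
- queue+metrics: memory 14+10=24, value 27+29=56
- search+auth+metrics: memory 8+7+10=25, value 10+15+29=54
- cache+metrics: memory 13+10=23, value 23+29=52
- auth+metrics: memory 7+10=17, value 15+29=44
Best: 56 rps.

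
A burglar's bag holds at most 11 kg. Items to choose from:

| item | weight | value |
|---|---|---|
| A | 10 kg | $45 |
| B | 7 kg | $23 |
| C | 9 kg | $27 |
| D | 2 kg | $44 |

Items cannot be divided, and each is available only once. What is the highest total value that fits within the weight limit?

Check high-value combinations within 11 kg:
- C+D: weight 9+2=11, value 27+44=71
- B+D: weight 7+2=9, value 23+44=67
- A: weight 10, value 45
- D: weight 2, value 44
Best: $71.

$71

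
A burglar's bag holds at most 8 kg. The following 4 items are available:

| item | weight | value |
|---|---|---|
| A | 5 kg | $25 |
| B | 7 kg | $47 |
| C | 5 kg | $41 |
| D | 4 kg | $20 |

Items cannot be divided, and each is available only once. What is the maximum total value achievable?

$47

Check high-value combinations within 8 kg:
- B: weight 7, value 47
- C: weight 5, value 41
- A: weight 5, value 25
Best: $47.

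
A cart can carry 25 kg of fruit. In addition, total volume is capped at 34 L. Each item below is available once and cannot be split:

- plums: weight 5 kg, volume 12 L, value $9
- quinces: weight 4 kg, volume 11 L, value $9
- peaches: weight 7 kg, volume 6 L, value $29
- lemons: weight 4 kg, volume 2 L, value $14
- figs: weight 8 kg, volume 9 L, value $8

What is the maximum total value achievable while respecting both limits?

$61

Feasible sets respecting both limits:
- plums+quinces+peaches+lemons: weight 20, volume 31, value 61
- plums+peaches+lemons+figs: weight 24, volume 29, value 60
- quinces+peaches+lemons+figs: weight 23, volume 28, value 60
- plums+peaches+lemons: weight 16, volume 20, value 52
Best: $61.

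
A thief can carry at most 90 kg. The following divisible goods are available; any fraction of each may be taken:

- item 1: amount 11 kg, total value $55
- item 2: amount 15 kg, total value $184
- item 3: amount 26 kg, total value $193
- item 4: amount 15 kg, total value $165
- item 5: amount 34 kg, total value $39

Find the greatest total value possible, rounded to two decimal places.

Take in order of value per unit:
- item 2 (184/15 per unit): all 15 → value 184, running total 184.00
- item 4 (165/15 per unit): all 15 → value 165, running total 349.00
- item 3 (193/26 per unit): all 26 → value 193, running total 542.00
- item 1 (55/11 per unit): all 11 → value 55, running total 597.00
- item 5 (39/34 per unit): 23 of 34 → value 23×39/34 = 26.3824, running total 623.38
Total 623.38.

623.38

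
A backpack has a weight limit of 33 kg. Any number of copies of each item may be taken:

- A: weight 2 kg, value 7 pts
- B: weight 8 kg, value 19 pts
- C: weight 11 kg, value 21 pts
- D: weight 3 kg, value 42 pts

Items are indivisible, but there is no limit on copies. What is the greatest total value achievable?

Best value-per-unit is D at 42/3, and filling with it alone uses weight 11×3=33. No mix of the others beats 11×42 = 462.

462 pts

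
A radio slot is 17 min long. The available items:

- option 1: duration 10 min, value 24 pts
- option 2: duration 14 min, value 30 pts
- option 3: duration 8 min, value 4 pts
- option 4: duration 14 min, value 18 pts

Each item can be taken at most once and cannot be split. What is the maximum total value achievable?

This is a 0/1 knapsack; check combinations near the capacity.
- option 2: duration 14, value 30
- option 1: duration 10, value 24
- option 4: duration 14, value 18
- option 3: duration 8, value 4
Best: 30 pts.

30 pts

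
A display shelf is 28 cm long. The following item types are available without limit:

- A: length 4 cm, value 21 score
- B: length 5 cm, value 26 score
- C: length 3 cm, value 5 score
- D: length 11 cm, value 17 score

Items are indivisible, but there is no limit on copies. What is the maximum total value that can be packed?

147 score

Best value-per-unit is A at 21/4, and filling with it alone uses length 7×4=28. No mix of the others beats 7×21 = 147.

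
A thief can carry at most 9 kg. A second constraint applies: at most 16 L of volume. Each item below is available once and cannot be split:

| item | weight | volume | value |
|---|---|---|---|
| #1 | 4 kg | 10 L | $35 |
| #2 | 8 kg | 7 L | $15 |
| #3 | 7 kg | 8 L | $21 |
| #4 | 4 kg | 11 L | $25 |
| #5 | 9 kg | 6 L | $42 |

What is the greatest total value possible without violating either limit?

Feasible sets respecting both limits:
- #5: weight 9, volume 6, value 42
- #1: weight 4, volume 10, value 35
- #4: weight 4, volume 11, value 25
Best: $42.

$42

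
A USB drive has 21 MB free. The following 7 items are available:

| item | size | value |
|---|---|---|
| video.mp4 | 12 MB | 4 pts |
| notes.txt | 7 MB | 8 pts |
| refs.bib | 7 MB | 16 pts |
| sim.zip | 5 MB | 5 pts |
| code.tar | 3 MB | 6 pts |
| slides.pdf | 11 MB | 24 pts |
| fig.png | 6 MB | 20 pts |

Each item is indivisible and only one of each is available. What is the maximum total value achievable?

50 pts

Check high-value combinations within 21 MB:
- code.tar+slides.pdf+fig.png: size 3+11+6=20, value 6+24+20=50
- refs.bib+sim.zip+code.tar+fig.png: size 7+5+3+6=21, value 16+5+6+20=47
- refs.bib+code.tar+slides.pdf: size 7+3+11=21, value 16+6+24=46
- slides.pdf+fig.png: size 11+6=17, value 24+20=44
- notes.txt+refs.bib+fig.png: size 7+7+6=20, value 8+16+20=44
Best: 50 pts.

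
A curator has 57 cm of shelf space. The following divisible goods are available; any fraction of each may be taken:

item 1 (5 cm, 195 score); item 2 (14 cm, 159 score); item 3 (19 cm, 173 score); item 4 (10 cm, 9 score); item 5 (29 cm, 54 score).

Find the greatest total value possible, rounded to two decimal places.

Take in order of value per unit:
- item 1 (195/5 per unit): all 5 → value 195, running total 195.00
- item 2 (159/14 per unit): all 14 → value 159, running total 354.00
- item 3 (173/19 per unit): all 19 → value 173, running total 527.00
- item 5 (54/29 per unit): 19 of 29 → value 19×54/29 = 35.3793, running total 562.38
Total 562.38.

562.38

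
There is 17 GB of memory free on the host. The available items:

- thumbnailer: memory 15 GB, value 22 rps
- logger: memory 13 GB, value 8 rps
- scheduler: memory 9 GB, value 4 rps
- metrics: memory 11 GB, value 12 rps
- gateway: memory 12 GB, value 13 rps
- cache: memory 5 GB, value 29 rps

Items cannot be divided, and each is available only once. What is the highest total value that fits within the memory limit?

This is a 0/1 knapsack; check combinations near the capacity.
- gateway+cache: memory 12+5=17, value 13+29=42
- metrics+cache: memory 11+5=16, value 12+29=41
- scheduler+cache: memory 9+5=14, value 4+29=33
Best: 42 rps.

42 rps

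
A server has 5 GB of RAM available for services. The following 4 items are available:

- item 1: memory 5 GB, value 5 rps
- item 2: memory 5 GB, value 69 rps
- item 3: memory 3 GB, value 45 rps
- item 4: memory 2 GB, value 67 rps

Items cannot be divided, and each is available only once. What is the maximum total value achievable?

Check high-value combinations within 5 GB:
- item 3+item 4: memory 3+2=5, value 45+67=112
- item 2: memory 5, value 69
- item 4: memory 2, value 67
Best: 112 rps.

112 rps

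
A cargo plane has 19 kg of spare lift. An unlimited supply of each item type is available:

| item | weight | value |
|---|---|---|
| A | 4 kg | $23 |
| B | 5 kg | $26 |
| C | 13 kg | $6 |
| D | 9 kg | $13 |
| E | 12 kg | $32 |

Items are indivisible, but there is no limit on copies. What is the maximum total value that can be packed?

Best value-per-unit is A at 23/4; filling with it alone gives 4×23 = 92.
Optimal mix: 1×A + 3×B → weight 19, value 101.

$101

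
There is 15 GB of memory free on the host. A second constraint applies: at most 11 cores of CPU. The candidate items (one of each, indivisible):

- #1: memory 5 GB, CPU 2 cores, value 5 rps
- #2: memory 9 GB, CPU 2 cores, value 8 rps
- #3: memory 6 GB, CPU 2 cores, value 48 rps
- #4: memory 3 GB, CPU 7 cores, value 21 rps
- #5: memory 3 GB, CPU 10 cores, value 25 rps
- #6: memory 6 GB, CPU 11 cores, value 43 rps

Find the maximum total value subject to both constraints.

Feasible sets respecting both limits:
- #1+#3+#4: memory 14, CPU 11, value 74
- #3+#4: memory 9, CPU 9, value 69
- #2+#3: memory 15, CPU 4, value 56
Best: 74 rps.

74 rps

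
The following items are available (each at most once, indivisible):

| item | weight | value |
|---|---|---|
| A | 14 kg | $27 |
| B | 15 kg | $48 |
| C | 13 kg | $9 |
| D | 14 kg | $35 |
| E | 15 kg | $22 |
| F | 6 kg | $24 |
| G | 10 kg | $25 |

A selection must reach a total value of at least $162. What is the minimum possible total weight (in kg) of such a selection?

Subsets with value ≥ 162, sorted by total weight:
- A+B+C+D+F+G: weight 72, value 168
- B+C+D+E+F+G: weight 73, value 163
- A+B+D+E+F+G: weight 74, value 181
Minimum weight: 72 kg.

72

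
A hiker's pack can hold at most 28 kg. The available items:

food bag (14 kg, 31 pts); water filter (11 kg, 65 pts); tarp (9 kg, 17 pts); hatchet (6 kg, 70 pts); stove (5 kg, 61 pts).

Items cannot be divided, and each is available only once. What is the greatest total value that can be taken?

196 pts

Check high-value combinations within 28 kg:
- water filter+hatchet+stove: weight 11+6+5=22, value 65+70+61=196
- food bag+hatchet+stove: weight 14+6+5=25, value 31+70+61=162
- water filter+tarp+hatchet: weight 11+9+6=26, value 65+17+70=152
- tarp+hatchet+stove: weight 9+6+5=20, value 17+70+61=148
- water filter+tarp+stove: weight 11+9+5=25, value 65+17+61=143
Best: 196 pts.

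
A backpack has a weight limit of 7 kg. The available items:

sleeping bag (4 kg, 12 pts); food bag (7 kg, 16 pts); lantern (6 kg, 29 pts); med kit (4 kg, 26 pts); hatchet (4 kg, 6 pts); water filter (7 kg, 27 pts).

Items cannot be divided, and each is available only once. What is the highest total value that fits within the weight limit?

Check high-value combinations within 7 kg:
- lantern: weight 6, value 29
- water filter: weight 7, value 27
- med kit: weight 4, value 26
- food bag: weight 7, value 16
Best: 29 pts.

29 pts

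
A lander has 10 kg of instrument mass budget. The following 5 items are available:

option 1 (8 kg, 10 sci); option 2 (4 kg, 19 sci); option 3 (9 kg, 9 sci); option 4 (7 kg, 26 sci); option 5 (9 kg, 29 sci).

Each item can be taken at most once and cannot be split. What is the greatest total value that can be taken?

29 sci

Check high-value combinations within 10 kg:
- option 5: mass 9, value 29
- option 4: mass 7, value 26
- option 2: mass 4, value 19
- option 1: mass 8, value 10
- option 3: mass 9, value 9
Best: 29 sci.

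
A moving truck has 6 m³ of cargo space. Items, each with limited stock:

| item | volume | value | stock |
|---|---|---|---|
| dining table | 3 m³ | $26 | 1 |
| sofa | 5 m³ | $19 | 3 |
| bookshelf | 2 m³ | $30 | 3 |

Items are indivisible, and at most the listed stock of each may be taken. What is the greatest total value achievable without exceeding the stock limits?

Best selections within volume 6 and stock limits:
- 3×bookshelf: volume 6, value 90
- 2×bookshelf: volume 4, value 60
- 1×dining table + 1×bookshelf: volume 5, value 56
- 1×bookshelf: volume 2, value 30
Best: $90.

$90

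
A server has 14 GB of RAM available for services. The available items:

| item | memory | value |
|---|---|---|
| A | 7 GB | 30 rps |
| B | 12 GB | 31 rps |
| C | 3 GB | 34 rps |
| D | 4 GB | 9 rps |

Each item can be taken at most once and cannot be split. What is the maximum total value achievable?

Check high-value combinations within 14 GB:
- A+C+D: memory 7+3+4=14, value 30+34+9=73
- A+C: memory 7+3=10, value 30+34=64
- C+D: memory 3+4=7, value 34+9=43
- A+D: memory 7+4=11, value 30+9=39
- C: memory 3, value 34
Best: 73 rps.

73 rps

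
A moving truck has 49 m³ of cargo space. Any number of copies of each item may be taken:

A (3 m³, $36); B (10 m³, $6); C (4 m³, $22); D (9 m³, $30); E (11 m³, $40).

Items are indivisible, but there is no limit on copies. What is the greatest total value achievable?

Best value-per-unit is A at 36/3, and filling with it alone uses volume 16×3=48. No mix of the others beats 16×36 = 576.

$576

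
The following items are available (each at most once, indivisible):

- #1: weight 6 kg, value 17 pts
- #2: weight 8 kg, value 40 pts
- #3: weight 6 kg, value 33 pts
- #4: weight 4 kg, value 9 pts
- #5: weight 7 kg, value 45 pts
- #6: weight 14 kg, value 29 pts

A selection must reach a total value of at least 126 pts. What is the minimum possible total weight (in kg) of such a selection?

Subsets with value ≥ 126, sorted by total weight:
- #2+#3+#4+#5: weight 25, value 127
- #1+#2+#3+#5: weight 27, value 135
- #1+#2+#3+#4+#5: weight 31, value 144
- #2+#3+#5+#6: weight 35, value 147
Minimum weight: 25 kg.

25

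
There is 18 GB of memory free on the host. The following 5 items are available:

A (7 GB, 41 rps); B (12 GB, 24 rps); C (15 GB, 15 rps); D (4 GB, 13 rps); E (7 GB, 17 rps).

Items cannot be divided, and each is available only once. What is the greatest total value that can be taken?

71 rps

This is a 0/1 knapsack; check combinations near the capacity.
- A+D+E: memory 7+4+7=18, value 41+13+17=71
- A+E: memory 7+7=14, value 41+17=58
- A+D: memory 7+4=11, value 41+13=54
Best: 71 rps.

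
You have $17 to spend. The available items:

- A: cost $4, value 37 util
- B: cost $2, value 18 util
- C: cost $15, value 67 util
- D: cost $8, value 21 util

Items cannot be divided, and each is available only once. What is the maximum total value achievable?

This is a 0/1 knapsack; check combinations near the capacity.
- B+C: cost 2+15=17, value 18+67=85
- A+B+D: cost 4+2+8=14, value 37+18+21=76
- C: cost 15, value 67
Best: 85 util.

85 util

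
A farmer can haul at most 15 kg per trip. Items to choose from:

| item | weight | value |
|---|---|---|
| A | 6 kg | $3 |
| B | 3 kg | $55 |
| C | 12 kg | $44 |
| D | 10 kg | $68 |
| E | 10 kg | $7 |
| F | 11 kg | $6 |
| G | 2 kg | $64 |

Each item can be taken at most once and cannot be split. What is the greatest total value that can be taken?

$187

This is a 0/1 knapsack; check combinations near the capacity.
- B+D+G: weight 3+10+2=15, value 55+68+64=187
- D+G: weight 10+2=12, value 68+64=132
- B+E+G: weight 3+10+2=15, value 55+7+64=126
- B+D: weight 3+10=13, value 55+68=123
Best: $187.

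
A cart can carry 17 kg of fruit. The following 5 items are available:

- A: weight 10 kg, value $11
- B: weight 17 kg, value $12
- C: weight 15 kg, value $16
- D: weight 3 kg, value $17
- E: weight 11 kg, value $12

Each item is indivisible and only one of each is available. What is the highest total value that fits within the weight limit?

$29

Check high-value combinations within 17 kg:
- D+E: weight 3+11=14, value 17+12=29
- A+D: weight 10+3=13, value 11+17=28
- D: weight 3, value 17
- C: weight 15, value 16
Best: $29.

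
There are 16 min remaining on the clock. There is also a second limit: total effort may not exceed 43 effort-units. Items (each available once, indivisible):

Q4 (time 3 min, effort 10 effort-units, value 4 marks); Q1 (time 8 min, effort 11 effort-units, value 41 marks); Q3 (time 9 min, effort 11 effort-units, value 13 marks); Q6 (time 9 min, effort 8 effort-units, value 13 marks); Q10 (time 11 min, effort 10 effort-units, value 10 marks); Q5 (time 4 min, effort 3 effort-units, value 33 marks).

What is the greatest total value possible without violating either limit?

78 marks

Feasible sets respecting both limits:
- Q4+Q1+Q5: time 15, effort 24, value 78
- Q1+Q5: time 12, effort 14, value 74
- Q4+Q3+Q5: time 16, effort 24, value 50
Best: 78 marks.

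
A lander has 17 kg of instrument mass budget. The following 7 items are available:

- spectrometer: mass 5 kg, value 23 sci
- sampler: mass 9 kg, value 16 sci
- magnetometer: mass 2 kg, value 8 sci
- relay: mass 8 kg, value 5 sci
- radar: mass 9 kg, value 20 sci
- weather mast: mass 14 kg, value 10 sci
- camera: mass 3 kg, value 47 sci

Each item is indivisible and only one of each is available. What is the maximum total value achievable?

90 sci

Check high-value combinations within 17 kg:
- spectrometer+radar+camera: mass 5+9+3=17, value 23+20+47=90
- spectrometer+sampler+camera: mass 5+9+3=17, value 23+16+47=86
- spectrometer+magnetometer+camera: mass 5+2+3=10, value 23+8+47=78
Best: 90 sci.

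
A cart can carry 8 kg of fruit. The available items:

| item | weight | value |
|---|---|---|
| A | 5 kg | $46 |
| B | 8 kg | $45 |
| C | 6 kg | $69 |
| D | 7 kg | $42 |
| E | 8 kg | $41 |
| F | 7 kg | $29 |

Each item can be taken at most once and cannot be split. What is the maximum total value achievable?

Check high-value combinations within 8 kg:
- C: weight 6, value 69
- A: weight 5, value 46
- B: weight 8, value 45
- D: weight 7, value 42
- E: weight 8, value 41
Best: $69.

$69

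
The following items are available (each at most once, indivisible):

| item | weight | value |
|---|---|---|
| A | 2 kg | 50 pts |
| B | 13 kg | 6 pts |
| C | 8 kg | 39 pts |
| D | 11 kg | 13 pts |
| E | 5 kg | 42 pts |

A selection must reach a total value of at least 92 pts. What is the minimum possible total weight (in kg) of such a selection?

Subsets with value ≥ 92, sorted by total weight:
- A+E: weight 7, value 92
- A+C+E: weight 15, value 131
Minimum weight: 7 kg.

7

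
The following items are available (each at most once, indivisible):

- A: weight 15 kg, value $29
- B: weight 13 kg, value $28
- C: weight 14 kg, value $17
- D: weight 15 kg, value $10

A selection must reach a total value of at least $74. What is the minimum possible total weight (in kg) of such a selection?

42

Subsets with value ≥ 74, sorted by total weight:
- A+B+C: weight 42, value 74
- A+B+C+D: weight 57, value 84
Minimum weight: 42 kg.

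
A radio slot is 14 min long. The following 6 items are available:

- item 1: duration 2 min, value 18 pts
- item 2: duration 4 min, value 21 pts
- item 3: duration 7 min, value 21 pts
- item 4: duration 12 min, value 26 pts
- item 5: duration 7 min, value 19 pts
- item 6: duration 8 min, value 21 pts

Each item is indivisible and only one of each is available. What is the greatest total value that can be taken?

This is a 0/1 knapsack; check combinations near the capacity.
- item 1+item 2+item 3: duration 2+4+7=13, value 18+21+21=60
- item 1+item 2+item 6: duration 2+4+8=14, value 18+21+21=60
- item 1+item 2+item 5: duration 2+4+7=13, value 18+21+19=58
- item 1+item 4: duration 2+12=14, value 18+26=44
- item 2+item 3: duration 4+7=11, value 21+21=42
Best: 60 pts.

60 pts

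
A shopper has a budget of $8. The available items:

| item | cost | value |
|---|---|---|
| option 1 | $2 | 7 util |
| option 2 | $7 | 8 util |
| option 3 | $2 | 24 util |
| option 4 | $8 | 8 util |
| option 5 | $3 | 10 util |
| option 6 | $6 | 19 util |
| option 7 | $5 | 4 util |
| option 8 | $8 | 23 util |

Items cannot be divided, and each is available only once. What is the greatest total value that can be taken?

43 util

Check high-value combinations within $8:
- option 3+option 6: cost 2+6=8, value 24+19=43
- option 1+option 3+option 5: cost 2+2+3=7, value 7+24+10=41
- option 3+option 5: cost 2+3=5, value 24+10=34
- option 1+option 3: cost 2+2=4, value 7+24=31
Best: 43 util.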